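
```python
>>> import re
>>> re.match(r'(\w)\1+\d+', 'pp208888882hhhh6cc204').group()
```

`re.match` won't scan ahead — the pattern has to work from the very first character.
The match spans [0:11] → 'pp208888882'.

'pp208888882'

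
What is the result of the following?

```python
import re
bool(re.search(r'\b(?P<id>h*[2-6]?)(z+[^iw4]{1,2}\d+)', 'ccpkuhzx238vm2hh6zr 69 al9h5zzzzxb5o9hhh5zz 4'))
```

False

This matches a word boundary (`\b`, zero-width); then zero or more of the literal 'h', then optionally a character in [2-6] (captured as 'id'); then one or more of a literal 'z', then 1 to 2 of any character except [iw4], then one or more of a digit (captured).
`re.search` tries every starting position until one works.
Here the pattern never matches, so the call returns None, and `bool(None)` is False.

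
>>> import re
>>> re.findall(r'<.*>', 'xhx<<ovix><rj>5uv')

No capturing groups, so `findall` returns the 1 full match string.

['<<ovix><rj>']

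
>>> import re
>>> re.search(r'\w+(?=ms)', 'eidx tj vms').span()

The positive lookaround only admits positions where the adjacent text matches; those characters stay outside the span.
The match spans [8:9] → 'v'.

(8, 9)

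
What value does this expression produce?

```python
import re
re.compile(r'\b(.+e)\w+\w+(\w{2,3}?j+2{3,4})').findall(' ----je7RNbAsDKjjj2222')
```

This matches a word boundary (`\b`, zero-width); then one or more of any character, then the literal 'e' (captured); then one or more of a word character, then one or more of a word character; then 2 to 3 of a word character (lazy), then one or more of the literal 'j', then 3 to 4 of the literal '2' (captured).
With 2 capturing groups, `findall` returns a 2-tuple per match.

[('je', 'jjj2222')]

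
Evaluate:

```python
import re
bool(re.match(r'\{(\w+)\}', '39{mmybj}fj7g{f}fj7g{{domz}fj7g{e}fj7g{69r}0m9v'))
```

With `match`, the pattern is implicitly anchored at the beginning.
Here the pattern fails at index 0, so the call returns None, and `bool(None)` is False.

False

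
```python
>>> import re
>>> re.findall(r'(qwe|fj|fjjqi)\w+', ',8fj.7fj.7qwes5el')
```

['qwe']

Walking the string: at [10:17] match 'qwes5el', group 1 = 'qwe'.
`findall` collects group 1 from the one match (1 total).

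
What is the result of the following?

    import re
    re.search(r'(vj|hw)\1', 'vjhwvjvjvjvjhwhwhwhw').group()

'vjvj'

`\1` is not a pattern — it's the concrete string captured by group 1, re-applied verbatim.
Unlike `match`, `search` isn't anchored — it looks for the pattern anywhere in the string.
The match spans [4:8] → 'vjvj'.
Captured: group 1 = 'vj'.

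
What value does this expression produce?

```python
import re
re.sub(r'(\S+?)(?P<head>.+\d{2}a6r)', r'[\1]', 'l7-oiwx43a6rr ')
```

'[l]r '

This matches one or more of a non-whitespace character (lazy) (captured); then one or more of any character, then exactly 2 of a digit, then the literal 'a6r' (captured as 'head').
The `?` after the quantifier makes it lazy — it takes as little as possible before letting the rest of the pattern try.
Matches: at [0:12] → 'l7-oiwx43a6r'.
Each match is replaced using the text its own group 1 captured.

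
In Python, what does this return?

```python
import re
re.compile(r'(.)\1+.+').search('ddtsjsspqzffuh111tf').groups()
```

('d',)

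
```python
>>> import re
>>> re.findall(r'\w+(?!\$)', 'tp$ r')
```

The negative lookaround is zero-width — it rules out positions where the adjacent text would match, without consuming anything.
Matches: at [0:1] → 't'; at [4:5] → 'r'.
`findall` yields the raw match text (2 of them) because the pattern has no groups.

['t', 'r']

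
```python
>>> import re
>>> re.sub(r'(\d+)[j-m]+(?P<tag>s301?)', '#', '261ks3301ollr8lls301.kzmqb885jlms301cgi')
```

This matches one or more of a digit (captured); then one or more of a character in [j-m]; then the literal 's30', then optionally the literal '1' (captured as 'tag').
Matches: at [13:20] → '8lls301'; at [26:36] → '885jlms301'.
`sub` substitutes '#' at each match site.

'261ks3301ollr#.kzmqb#cgi'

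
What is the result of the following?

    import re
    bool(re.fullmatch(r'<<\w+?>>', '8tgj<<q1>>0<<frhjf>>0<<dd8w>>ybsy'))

False

`re.fullmatch` requires the pattern to consume the entire string.
Here the pattern can't cover the whole string, so the call returns None, and `bool(None)` is False.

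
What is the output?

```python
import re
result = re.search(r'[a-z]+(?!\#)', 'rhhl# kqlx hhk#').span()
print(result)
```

The negative lookaround is zero-width — it rules out positions where the adjacent text would match, without consuming anything.
The match spans [0:3] → 'rhh'.

(0, 3)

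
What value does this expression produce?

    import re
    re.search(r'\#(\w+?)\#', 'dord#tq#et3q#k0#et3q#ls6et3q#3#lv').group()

Unlike `match`, `search` isn't anchored — it looks for the pattern anywhere in the string.
The match spans [4:8] → '#tq#'.
Captured: group 1 = 'tq'.

'#tq#'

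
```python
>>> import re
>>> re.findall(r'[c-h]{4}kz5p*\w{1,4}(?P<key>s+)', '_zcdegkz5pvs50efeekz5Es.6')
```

The pattern matches exactly 4 of a character in [c-h], then the literal 'kz5'; then zero or more of a literal 'p', then 1 to 4 of a word character; then one or more of a literal 's' (captured as 'key').
Scanning left to right: at [2:12] match 'cdegkz5pvs', group 1 = 's'; at [14:23] match 'efeekz5Es', group 1 = 's'.
With a single group, `findall` returns only what that group captured — 2 items.

['s', 's']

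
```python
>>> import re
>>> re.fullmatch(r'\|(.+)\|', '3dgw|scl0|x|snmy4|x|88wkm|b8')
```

`fullmatch` succeeds only if the pattern covers the string from start to end.
Here the pattern can't cover the whole string, so the call returns None.

None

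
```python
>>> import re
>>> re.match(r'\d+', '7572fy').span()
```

(0, 4)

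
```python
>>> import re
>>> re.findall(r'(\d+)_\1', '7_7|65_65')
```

A backreference is literal: `\1` must see the identical characters the first group matched.
Walking the string: at [0:3] match '7_7', group 1 = '7'; at [4:9] match '65_65', group 1 = '65'.
With a single group, `findall` returns only what that group captured — 2 items.

['7', '65']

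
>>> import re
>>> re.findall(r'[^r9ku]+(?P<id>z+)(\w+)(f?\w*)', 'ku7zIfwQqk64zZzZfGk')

This matches one or more of any character except [r9ku]; then one or more of a literal 'z' (captured as 'id'); then one or more of a word character (captured); then optionally the literal 'f', then zero or more of a word character (captured).
Matches: at [2:19] match '7zIfwQqk64zZzZfGk', groups = ('z', 'IfwQqk64zZzZfGk', '').
Multiple groups make `findall` return tuples — one 3-tuple for the one match.

[('z', 'IfwQqk64zZzZfGk', '')]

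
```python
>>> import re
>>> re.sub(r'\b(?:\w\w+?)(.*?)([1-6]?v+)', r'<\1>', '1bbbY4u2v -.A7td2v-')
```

'<bbY4u> -.<td>-'

The pattern matches a word boundary (`\b`, zero-width); then a word character, then one or more of a word character (lazy) (non-capturing group); then zero or more of any character (lazy) (captured); then optionally a character in [1-6], then one or more of a literal 'v' (captured).
A non-greedy quantifier consumes as few characters as it can — just enough that the remainder of the pattern still matches from where it stops; whatever follows it matches normally.
Matches: at [0:9] → '1bbbY4u2v'; at [12:18] → 'A7td2v'.
`\1` in the replacement pulls in group 1's text for each match.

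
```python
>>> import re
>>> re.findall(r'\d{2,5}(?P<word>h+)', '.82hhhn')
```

['hhh']

With a single group, `findall` returns only what that group captured — 1 item.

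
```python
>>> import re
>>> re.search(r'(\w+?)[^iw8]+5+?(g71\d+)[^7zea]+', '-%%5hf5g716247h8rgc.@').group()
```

'5hf5g716247h8rgc.@'

Pattern: one or more of a word character (lazy) (captured); then one or more of any character except [iw8]; then one or more of a literal '5' (lazy); then the literal 'g71', then one or more of a digit (captured); then one or more of any character except [7zea].
`re.search` scans for the first position where the pattern succeeds.
The match spans [3:21] → '5hf5g716247h8rgc.@'.
Captured: group 1 = '5', group 2 = 'g716247'.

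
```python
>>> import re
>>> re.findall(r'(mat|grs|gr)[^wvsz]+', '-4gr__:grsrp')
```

Because there's exactly one group, `findall` drops the full match and keeps group 1 from the one hit.

['gr']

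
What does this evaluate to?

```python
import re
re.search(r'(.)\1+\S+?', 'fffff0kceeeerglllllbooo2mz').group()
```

'fffff0'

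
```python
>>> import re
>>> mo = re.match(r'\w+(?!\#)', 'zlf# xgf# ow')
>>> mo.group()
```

Because the assertion is negative and zero-width, positions next to the forbidden text are skipped.
`re.match` only tries the pattern at the start of the string.
The match spans [0:2] → 'zl'.

'zl'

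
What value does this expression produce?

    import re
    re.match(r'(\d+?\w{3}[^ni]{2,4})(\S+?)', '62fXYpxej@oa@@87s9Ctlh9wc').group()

'62fXYpxej'

The pattern matches one or more of a digit (lazy), then exactly 3 of a word character, then 2 to 4 of any character except [ni] (captured); then one or more of a non-whitespace character (lazy) (captured).
`match` is anchored at position 0; if the pattern doesn't fit there, it returns None.
The match spans [0:9] → '62fXYpxej'.
Captured: group 1 = '62fXYpxe', group 2 = 'j'.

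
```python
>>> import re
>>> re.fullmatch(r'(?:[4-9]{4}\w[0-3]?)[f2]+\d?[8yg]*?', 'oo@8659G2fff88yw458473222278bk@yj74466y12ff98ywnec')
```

Pattern: exactly 4 of a character in [4-9], then a word character, then optionally a character in [0-3] (non-capturing group); then one or more of one of [f2], then optionally a digit, then zero or more of one of [8yg] (lazy).
`re.fullmatch` is like wrapping the pattern in `^…$` (in single-line mode).
Here there's no way to consume every character, so the call returns None.

None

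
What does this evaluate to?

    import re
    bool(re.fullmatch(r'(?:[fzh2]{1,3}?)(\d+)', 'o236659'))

`re.fullmatch` is like wrapping the pattern in `^…$` (in single-line mode).
Here the pattern can't cover the whole string, so the call returns None, and `bool(None)` is False.

False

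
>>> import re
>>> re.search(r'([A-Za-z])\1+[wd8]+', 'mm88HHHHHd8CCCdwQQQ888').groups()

`\1` is not a pattern — it's the concrete string captured by group 1, re-applied verbatim.
`search` walks the string left to right and returns the first match it finds.
The match spans [0:4] → 'mm88'.
Captured: group 1 = 'm'.

('m',)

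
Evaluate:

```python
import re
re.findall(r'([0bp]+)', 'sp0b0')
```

Pattern: one or more of one of [0bp] (captured).
Scanning left to right: at [1:5] match 'p0b0', group 1 = 'p0b0'.
`findall` collects group 1 from the one match (1 total).

['p0b0']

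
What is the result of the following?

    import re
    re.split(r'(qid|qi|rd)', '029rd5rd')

['029', 'rd', '5', 'rd', '']

Matches to split on: at [3:5] → 'rd'; at [6:8] → 'rd'.
`re.split` interleaves the captured-group text with the surrounding fragments.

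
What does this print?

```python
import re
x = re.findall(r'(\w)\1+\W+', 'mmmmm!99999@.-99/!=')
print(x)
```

['m', '9', '9']

After group 1 captures some text, `\1` only succeeds where that same text appears again.
Matches: at [0:6] match 'mmmmm!', group 1 = 'm'; at [6:14] match '99999@.-', group 1 = '9'; at [14:19] match '99/!=', group 1 = '9'.
Because there's exactly one group, `findall` drops the full match and keeps group 1 from each hit.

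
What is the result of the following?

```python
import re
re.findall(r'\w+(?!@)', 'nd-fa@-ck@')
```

['nd', 'f', 'c']

A negative assertion filters positions out without eating any characters.
Scanning left to right: at [0:2] → 'nd'; at [3:4] → 'f'; at [7:8] → 'c'.
No capturing groups, so `findall` returns the 3 full match strings.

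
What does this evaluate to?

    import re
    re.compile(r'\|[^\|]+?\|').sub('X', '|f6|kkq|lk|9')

`sub` substitutes 'X' at each match site.

'XkkqX9'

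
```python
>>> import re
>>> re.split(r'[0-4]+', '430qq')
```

['', 'qq']

This matches one or more of a character in [0-4].
Matches to split on: at [0:3] → '430'.
`split` removes every match and returns the 2 fragments in between.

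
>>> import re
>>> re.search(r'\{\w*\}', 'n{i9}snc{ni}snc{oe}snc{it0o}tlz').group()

Unlike `match`, `search` isn't anchored — it looks for the pattern anywhere in the string.
The match spans [1:5] → '{i9}'.

'{i9}'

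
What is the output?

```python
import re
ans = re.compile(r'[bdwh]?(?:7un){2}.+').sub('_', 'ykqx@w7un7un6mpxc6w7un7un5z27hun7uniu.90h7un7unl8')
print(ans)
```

This matches optionally one of [bdwh], then the literal '7un' repeated 2 times; then one or more of any character.
`sub` substitutes '_' at each match site.

ykqx@_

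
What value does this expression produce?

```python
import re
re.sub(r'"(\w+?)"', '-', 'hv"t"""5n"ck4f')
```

'hv-"-ck4f'

Matches: at [2:5] → '"t"'; at [6:10] → '"5n"'.
Every occurrence is swapped for '-'.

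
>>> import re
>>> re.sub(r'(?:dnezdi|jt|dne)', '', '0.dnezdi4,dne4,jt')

'0.4,4,'

The regex engine tests alternatives in the order written; an earlier branch that matches wins even if a later one would match more.
Matches: at [2:8] → 'dnezdi'; at [10:13] → 'dne'; at [15:17] → 'jt'.
`sub` substitutes '' at each match site.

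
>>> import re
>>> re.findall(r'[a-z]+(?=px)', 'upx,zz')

The lookaround is zero-width — it requires the adjacent text to match without consuming it, so the asserted text isn't part of the match.
No capturing groups, so `findall` returns the 1 full match string.

['u']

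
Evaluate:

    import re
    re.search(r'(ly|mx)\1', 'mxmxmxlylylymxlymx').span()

(0, 4)

`\1` has to match the exact text group 1 already captured.
`search` walks the string left to right and returns the first match it finds.
The match spans [0:4] → 'mxmx'.
Captured: group 1 = 'mx'.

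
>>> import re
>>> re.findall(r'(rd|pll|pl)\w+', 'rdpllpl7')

Matches: at [0:8] match 'rdpllpl7', group 1 = 'rd'.
`findall` collects group 1 from the one match (1 total).

['rd']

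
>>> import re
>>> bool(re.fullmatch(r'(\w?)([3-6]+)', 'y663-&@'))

The pattern matches optionally a word character (captured); then one or more of a character in [3-6] (captured).
`re.fullmatch` requires the pattern to consume the entire string.
Here the pattern can't cover the whole string, so the call returns None, and `bool(None)` is False.

False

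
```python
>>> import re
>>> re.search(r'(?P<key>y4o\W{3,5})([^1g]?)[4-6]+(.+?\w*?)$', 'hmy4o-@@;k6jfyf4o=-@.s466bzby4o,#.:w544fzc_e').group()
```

Pattern: the literal 'y4o', then 3 to 5 of a non-word character (captured as 'key'); then optionally any character except [1g] (captured); then one or more of a character in [4-6]; then one or more of any character (lazy), then zero or more of a word character (lazy) (captured); then anchored at the end.
The match spans [2:44] → 'y4o-@@;k6jfyf4o=-@.s466bzby4o,#.:w544fzc_e'.

'y4o-@@;k6jfyf4o=-@.s466bzby4o,#.:w544fzc_e'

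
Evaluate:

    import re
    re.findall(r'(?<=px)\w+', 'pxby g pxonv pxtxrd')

The positive lookaround only admits positions where the adjacent text matches; those characters stay outside the span.
Matches: at [2:4] → 'by'; at [9:12] → 'onv'; at [15:19] → 'txrd'.
Since nothing is captured, `findall` lists the 3 matched substrings directly.

['by', 'onv', 'txrd']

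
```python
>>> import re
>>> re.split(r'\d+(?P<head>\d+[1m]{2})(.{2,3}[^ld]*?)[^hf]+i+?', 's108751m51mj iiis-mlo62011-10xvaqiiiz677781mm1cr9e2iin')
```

Because the quantifier is non-greedy, it stops expanding at the earliest point where the rest of the pattern can succeed.
With a capturing group present, the delimiter's captured portion is kept in the result list.

['s', '51m', '51m', 'n']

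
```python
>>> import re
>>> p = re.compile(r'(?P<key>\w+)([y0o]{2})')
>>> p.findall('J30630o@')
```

[('J3063', '0o')]

2 groups means the one result is a tuple of 2 captured strings — 1 here.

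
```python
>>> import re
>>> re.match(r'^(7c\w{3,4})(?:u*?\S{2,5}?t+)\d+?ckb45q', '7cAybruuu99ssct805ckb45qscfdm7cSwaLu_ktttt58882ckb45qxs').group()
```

`match` is anchored at position 0; if the pattern doesn't fit there, it returns None.
The match spans [0:24] → '7cAybruuu99ssct805ckb45q'.

'7cAybruuu99ssct805ckb45q'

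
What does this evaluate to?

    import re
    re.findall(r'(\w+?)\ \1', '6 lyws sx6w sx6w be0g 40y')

The backreference `\1` re-matches whatever the first group consumed, character for character.
`findall` collects group 1 from the one match (1 total).

['s']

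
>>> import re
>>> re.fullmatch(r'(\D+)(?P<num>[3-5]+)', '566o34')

None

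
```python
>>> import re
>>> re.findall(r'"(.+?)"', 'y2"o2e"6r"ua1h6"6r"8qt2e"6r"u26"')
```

['o2e', 'ua1h6', '8qt2e', 'u26']

Because the quantifier is non-greedy, it stops expanding at the earliest point where the rest of the pattern can succeed.
Matches: at [2:7] match '"o2e"', group 1 = 'o2e'; at [9:16] match '"ua1h6"', group 1 = 'ua1h6'; at [18:25] match '"8qt2e"', group 1 = '8qt2e'; at [27:32] match '"u26"', group 1 = 'u26'.
`findall` collects group 1 from each match (4 total).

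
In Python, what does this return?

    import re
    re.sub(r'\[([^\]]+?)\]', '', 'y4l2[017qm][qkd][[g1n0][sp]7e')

Matches: at [4:11] → '[017qm]'; at [11:16] → '[qkd]'; at [16:23] → '[[g1n0]'; at [23:27] → '[sp]'.
`sub` substitutes '' at each match site.

'y4l27e'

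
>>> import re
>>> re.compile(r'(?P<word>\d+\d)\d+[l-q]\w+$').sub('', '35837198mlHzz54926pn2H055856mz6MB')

The pattern matches one or more of a digit, then a digit (captured as 'word'); then one or more of a digit; then a character in [l-q], then one or more of a word character; then anchored at the end.
Each match is replaced by ''.

''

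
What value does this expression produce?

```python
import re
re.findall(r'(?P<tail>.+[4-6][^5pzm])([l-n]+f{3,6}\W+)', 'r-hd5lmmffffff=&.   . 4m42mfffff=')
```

The pattern matches one or more of any character, then a character in [4-6], then any character except [5pzm] (captured as 'tail'); then one or more of a character in [l-n], then 3 to 6 of a literal 'f', then one or more of a non-word character (captured).
With 2 capturing groups, `findall` returns a 2-tuple per match.

[('r-hd5lmmffffff=&.   . 4m42', 'mfffff=')]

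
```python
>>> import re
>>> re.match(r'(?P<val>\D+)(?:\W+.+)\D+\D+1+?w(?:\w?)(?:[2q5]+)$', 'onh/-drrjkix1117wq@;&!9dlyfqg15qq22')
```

Pattern: one or more of a non-digit (captured as 'val'); then one or more of a non-word character, then one or more of any character (non-capturing group); then one or more of a non-digit; then one or more of a non-digit, then one or more of a literal '1' (lazy), then the literal 'w'; then optionally a word character (non-capturing group); then one or more of one of [2q5] (non-capturing group); then anchored at the end.
`re.match` only tries the pattern at the start of the string.
Here position 0 doesn't satisfy it, so the call returns None.

None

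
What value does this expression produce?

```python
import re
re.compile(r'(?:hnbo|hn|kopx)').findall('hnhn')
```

['hn', 'hn']

Scanning left to right: at [0:2] → 'hn'; at [2:4] → 'hn'.
No capturing groups, so `findall` returns the 2 full match strings.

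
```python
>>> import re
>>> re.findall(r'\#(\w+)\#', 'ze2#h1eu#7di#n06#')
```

Matches: at [3:9] match '#h1eu#', group 1 = 'h1eu'; at [12:17] match '#n06#', group 1 = 'n06'.
One capturing group, so `findall` returns just the captured substring from each match — 2 in all.

['h1eu', 'n06']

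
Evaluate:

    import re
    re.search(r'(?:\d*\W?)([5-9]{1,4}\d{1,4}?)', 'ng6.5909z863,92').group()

This matches zero or more of a digit, then optionally a non-word character (non-capturing group); then 1 to 4 of a character in [5-9], then 1 to 4 of a digit (lazy) (captured).
The `?` after the quantifier makes it lazy — it takes as little as possible before letting the rest of the pattern try.
`search` walks the string left to right and returns the first match it finds.
The match spans [2:7] → '6.590'.
Captured: group 1 = '590'.

'6.590'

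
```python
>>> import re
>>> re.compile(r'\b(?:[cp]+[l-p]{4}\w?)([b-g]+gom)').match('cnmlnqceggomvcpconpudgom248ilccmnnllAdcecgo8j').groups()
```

The match spans [0:12] → 'cnmlnqceggom'.
Captured: group 1 = 'ceggom'.

('ceggom',)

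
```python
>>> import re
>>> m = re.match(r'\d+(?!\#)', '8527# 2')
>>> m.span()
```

(0, 3)

`re.match` only tries the pattern at the start of the string.
The match spans [0:3] → '852'.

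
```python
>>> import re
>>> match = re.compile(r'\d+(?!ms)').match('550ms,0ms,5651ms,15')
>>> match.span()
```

(0, 2)

`re.match` won't scan ahead — the pattern has to work from the very first character.
The match spans [0:2] → '55'.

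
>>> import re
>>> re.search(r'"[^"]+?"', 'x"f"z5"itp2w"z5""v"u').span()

(1, 4)

The match spans [1:4] → '"f"'.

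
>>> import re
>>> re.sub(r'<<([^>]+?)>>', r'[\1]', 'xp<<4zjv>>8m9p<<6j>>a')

Matches: at [2:10] → '<<4zjv>>'; at [14:20] → '<<6j>>'.
`\1` in the replacement pulls in group 1's text for each match.

'xp[4zjv]8m9p[6j]a'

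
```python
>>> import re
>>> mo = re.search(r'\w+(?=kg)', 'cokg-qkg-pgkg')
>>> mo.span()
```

(0, 2)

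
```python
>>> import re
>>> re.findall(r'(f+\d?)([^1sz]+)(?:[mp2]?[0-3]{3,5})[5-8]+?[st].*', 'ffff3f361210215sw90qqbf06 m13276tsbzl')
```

The pattern matches one or more of the literal 'f', then optionally a digit (captured); then one or more of any character except [1sz] (captured); then optionally one of [mp2], then 3 to 5 of a character in [0-3] (non-capturing group); then one or more of a character in [5-8] (lazy); then one of [st], then zero or more of any character.
Scanning left to right: at [22:37] match 'f06 m13276tsbzl', groups = ('f0', '6 m').
`findall` packs the 2 group values into a tuple for every match.

[('f0', '6 m')]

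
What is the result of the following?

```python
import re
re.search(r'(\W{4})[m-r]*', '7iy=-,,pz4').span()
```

(3, 8)

Pattern: exactly 4 of a non-word character (captured); then zero or more of a character in [m-r].
Unlike `match`, `search` isn't anchored — it looks for the pattern anywhere in the string.
The match spans [3:8] → '=-,,p'.
Captured: group 1 = '=-,,'.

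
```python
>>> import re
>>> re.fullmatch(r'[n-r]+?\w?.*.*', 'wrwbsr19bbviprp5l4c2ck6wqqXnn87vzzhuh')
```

None

The pattern matches one or more of a character in [n-r] (lazy), then optionally a word character; then zero or more of any character, then zero or more of any character.
`re.fullmatch` is like wrapping the pattern in `^…$` (in single-line mode).
Here the pattern can't cover the whole string, so the call returns None.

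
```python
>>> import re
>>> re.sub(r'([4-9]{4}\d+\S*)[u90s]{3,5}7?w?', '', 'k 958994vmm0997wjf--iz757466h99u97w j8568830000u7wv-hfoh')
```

This matches exactly 4 of a character in [4-9], then one or more of a digit, then zero or more of a non-whitespace character (captured); then 3 to 5 of one of [u90s], then optionally a literal '7', then optionally the literal 'w'.
Matches: at [2:35] → '958994vmm0997wjf--iz757466h99u97w'; at [37:50] → '8568830000u7w'.
Every occurrence is swapped for ''.

'k  jv-hfoh'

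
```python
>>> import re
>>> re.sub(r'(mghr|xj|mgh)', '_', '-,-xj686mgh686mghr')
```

'-,-_686_686_'

The regex engine tests alternatives in the order written; an earlier branch that matches wins even if a later one would match more.
Every occurrence is swapped for '_'.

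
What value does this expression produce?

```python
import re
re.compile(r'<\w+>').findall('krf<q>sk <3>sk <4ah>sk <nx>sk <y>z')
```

With no groups in the pattern, `findall` gives back each whole match — 5 here.

['<q>', '<3>', '<4ah>', '<nx>', '<y>']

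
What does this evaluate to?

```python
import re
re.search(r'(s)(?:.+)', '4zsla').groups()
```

('s',)

This matches a literal 's' (captured); then one or more of any character (non-capturing group).
`re.search` tries every starting position until one works.
The match spans [2:5] → 'sla'.
Captured: group 1 = 's'.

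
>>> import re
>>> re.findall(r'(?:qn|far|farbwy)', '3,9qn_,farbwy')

['qn', 'far']

Alternation isn't longest-match — the leftmost alternative that fits at this position is chosen.
Matches: at [3:5] → 'qn'; at [7:10] → 'far'.
With no groups in the pattern, `findall` gives back each whole match — 2 here.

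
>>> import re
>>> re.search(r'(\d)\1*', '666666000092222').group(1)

'6'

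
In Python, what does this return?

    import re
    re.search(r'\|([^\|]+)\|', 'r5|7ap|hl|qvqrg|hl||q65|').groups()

Unlike `match`, `search` isn't anchored — it looks for the pattern anywhere in the string.
The match spans [2:7] → '|7ap|'.
Captured: group 1 = '7ap'.

('7ap',)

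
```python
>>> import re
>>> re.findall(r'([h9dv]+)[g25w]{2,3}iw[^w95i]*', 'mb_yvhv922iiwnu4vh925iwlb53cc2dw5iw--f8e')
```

['vh9', 'd']

Pattern: one or more of one of [h9dv] (captured); then 2 to 3 of one of [g25w], then the literal 'iw', then zero or more of any character except [w95i].
Scanning left to right: at [16:25] match 'vh925iwlb', group 1 = 'vh9'; at [30:40] match 'dw5iw--f8e', group 1 = 'd'.
One capturing group, so `findall` returns just the captured substring from each match — 2 in all.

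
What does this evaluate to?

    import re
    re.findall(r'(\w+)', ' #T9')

The pattern matches one or more of a word character (captured).
Because there's exactly one group, `findall` drops the full match and keeps group 1 from the one hit.

['T9']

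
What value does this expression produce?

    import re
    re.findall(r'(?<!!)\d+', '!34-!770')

A negative assertion filters positions out without eating any characters.
`findall` yields the raw match text (2 of them) because the pattern has no groups.

['4', '70']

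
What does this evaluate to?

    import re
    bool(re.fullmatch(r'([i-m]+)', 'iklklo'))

False

This matches one or more of a character in [i-m] (captured).
`re.fullmatch` is like wrapping the pattern in `^…$` (in single-line mode).
Here the pattern can't cover the whole string, so the call returns None, and `bool(None)` is False.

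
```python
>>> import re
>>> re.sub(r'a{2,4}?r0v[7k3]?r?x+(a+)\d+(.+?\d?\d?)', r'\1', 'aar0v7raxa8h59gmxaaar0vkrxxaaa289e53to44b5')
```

A non-greedy quantifier consumes as few characters as it can — just enough that the remainder of the pattern still matches from where it stops; whatever follows it matches normally.
Each match is replaced using the text its own group 1 captured.

'aar0v7raxa8h59gmxaaato44b5'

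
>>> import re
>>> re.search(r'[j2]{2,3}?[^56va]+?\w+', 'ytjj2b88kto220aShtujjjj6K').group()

This matches 2 to 3 of one of [j2] (lazy), then one or more of any character except [56va] (lazy); then one or more of a word character.
`re.search` scans for the first position where the pattern succeeds.
The match spans [2:25] → 'jj2b88kto220aShtujjjj6K'.

'jj2b88kto220aShtujjjj6K'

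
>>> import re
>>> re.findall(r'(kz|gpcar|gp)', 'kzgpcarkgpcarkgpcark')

['kz', 'gpcar', 'gpcar', 'gpcar']

Branches in `(...|...)` are attempted left-to-right; the first branch that allows the whole pattern to succeed is taken.
With a single group, `findall` returns only what that group captured — 4 items.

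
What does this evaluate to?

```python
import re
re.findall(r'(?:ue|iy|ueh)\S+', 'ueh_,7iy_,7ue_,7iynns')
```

['ueh_,7iy_,7ue_,7iynns']

Matches: at [0:21] → 'ueh_,7iy_,7ue_,7iynns'.
No capturing groups, so `findall` returns the 1 full match string.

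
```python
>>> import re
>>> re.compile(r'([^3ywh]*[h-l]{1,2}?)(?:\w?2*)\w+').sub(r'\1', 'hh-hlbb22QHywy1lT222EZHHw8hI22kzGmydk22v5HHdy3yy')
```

'h-h'

The pattern matches zero or more of any character except [3ywh], then 1 to 2 of a character in [h-l] (lazy) (captured); then optionally a word character, then zero or more of a literal '2' (non-capturing group); then one or more of a word character.
Because the quantifier is non-greedy, it stops expanding at the earliest point where the rest of the pattern can succeed.
Matches: at [0:2] → 'hh'; at [2:48] → '-hlbb22QHywy1lT222EZHHw8hI22kzGmydk22v5HHdy3yy'.
Each match is replaced using the text its own group 1 captured.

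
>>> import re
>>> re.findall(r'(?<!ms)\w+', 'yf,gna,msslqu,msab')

['yf', 'gna', 'msslqu', 'msab']

`(?!…)`/`(?<!…)` only lets a position through if the neighbouring text does NOT match; no characters are consumed.
Scanning left to right: at [0:2] → 'yf'; at [3:6] → 'gna'; at [7:13] → 'msslqu'; at [14:18] → 'msab'.
Since nothing is captured, `findall` lists the 4 matched substrings directly.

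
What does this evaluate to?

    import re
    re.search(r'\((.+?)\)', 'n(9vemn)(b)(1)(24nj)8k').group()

'(9vemn)'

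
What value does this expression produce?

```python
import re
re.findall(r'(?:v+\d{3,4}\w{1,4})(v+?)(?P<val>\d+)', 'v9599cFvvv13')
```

[('v', '13')]

Multiple groups make `findall` return tuples — one 2-tuple for the one match.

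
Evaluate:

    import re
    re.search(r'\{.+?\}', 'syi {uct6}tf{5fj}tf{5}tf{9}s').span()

(4, 10)

`re.search` scans for the first position where the pattern succeeds.
The match spans [4:10] → '{uct6}'.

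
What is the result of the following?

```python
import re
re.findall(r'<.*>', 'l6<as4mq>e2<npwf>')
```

Matches: at [2:17] → '<as4mq>e2<npwf>'.
With no groups in the pattern, `findall` gives back each whole match — 1 here.

['<as4mq>e2<npwf>']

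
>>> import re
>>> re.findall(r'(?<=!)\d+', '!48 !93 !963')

The lookaround is zero-width — it requires the adjacent text to match without consuming it, so the asserted text isn't part of the match.
`findall` yields the raw match text (3 of them) because the pattern has no groups.

['48', '93', '963']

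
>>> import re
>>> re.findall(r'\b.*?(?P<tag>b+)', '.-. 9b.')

This matches a word boundary (`\b`, zero-width); then zero or more of any character (lazy); then one or more of a literal 'b' (captured as 'tag').
Walking the string: at [4:6] match '9b', group 1 = 'b'.
One capturing group, so `findall` returns just the captured substring from the one match — 1 in all.

['b']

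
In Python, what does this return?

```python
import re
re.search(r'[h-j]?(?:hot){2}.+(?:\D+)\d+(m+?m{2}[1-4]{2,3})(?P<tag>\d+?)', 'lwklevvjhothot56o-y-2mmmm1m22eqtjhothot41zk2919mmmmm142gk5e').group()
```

This matches optionally a character in [h-j], then the literal 'hot' repeated 2 times, then one or more of any character; then one or more of a non-digit (non-capturing group); then one or more of a digit; then one or more of a literal 'm' (lazy), then exactly 2 of the literal 'm', then 2 to 3 of a character in [1-4] (captured); then one or more of a digit (lazy) (captured as 'tag').
`search` walks the string left to right and returns the first match it finds.
The match spans [7:55] → 'jhothot56o-y-2mmmm1m22eqtjhothot41zk2919mmmmm142'.
Captured: group 1 = 'mmmmm14', group 2 = '2'.

'jhothot56o-y-2mmmm1m22eqtjhothot41zk2919mmmmm142'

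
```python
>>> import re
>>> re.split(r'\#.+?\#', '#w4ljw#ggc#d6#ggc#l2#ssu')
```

['', 'ggc', 'ggc', 'ssu']

A non-greedy quantifier consumes as few characters as it can — just enough that the remainder of the pattern still matches from where it stops; whatever follows it matches normally.
Each match becomes a cut point; 4 segments remain.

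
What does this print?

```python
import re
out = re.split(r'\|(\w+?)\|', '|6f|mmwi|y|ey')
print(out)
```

['', '6f', 'mmwi', 'y', 'ey']

With a capturing group present, the delimiter's captured portion is kept in the result list.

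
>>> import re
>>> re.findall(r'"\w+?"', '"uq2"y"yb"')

Walking the string: at [0:5] → '"uq2"'; at [6:10] → '"yb"'.
With no groups in the pattern, `findall` gives back each whole match — 2 here.

['"uq2"', '"yb"']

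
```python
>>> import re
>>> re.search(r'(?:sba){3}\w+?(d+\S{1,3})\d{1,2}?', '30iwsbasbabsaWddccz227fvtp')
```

This matches the literal 'sba' repeated 3 times, then one or more of a word character (lazy); then one or more of the literal 'd', then 1 to 3 of a non-whitespace character (captured); then 1 to 2 of a digit (lazy).
`re.search` scans for the first position where the pattern succeeds.
Here nothing in the string fits, so the call returns None.

None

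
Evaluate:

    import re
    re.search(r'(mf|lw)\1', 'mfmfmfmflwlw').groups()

('mf',)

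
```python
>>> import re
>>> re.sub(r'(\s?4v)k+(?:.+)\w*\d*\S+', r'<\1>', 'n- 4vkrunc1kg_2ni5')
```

'n-< 4v>'

The replacement refers to a captured group, so each match is rewritten using its own captured text.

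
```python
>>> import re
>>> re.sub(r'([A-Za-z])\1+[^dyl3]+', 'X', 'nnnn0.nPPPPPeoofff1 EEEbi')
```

'X'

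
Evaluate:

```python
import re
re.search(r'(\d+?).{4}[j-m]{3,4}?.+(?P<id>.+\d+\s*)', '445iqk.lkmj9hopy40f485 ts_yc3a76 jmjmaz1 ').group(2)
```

The match spans [0:41] → '445iqk.lkmj9hopy40f485 ts_yc3a76 jmjmaz1 '.
Captured: group 1 = '445', group 2 = 'z1 '.

'z1 '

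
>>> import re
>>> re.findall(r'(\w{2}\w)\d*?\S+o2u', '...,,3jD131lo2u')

The pattern matches exactly 2 of a word character, then a word character (captured); then zero or more of a digit (lazy), then one or more of a non-whitespace character, then the literal 'o2u'.
Matches: at [5:15] match '3jD131lo2u', group 1 = '3jD'.
`findall` collects group 1 from the one match (1 total).

['3jD']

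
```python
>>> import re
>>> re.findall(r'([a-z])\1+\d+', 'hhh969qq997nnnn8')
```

['h', 'q', 'n']

A backreference is literal: `\1` must see the identical characters the first group matched.
`findall` collects group 1 from each match (3 total).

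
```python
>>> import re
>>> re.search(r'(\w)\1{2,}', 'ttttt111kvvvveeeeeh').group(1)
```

't'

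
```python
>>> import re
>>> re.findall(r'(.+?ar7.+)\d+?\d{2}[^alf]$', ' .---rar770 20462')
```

This matches one or more of any character (lazy), then the literal 'ar7', then one or more of any character (captured); then one or more of a digit (lazy); then exactly 2 of a digit, then any character except [alf]; then anchored at the end.
Walking the string: at [0:17] match ' .---rar770 20462', group 1 = ' .---rar770 2'.
Because there's exactly one group, `findall` drops the full match and keeps group 1 from the one hit.

[' .---rar770 2']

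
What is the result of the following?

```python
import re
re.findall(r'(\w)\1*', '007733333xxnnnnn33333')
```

['0', '7', '3', 'x', 'n', '3']

`\1` has to match the exact text group 1 already captured.
Matches: at [0:2] match '00', group 1 = '0'; at [2:4] match '77', group 1 = '7'; at [4:9] match '33333', group 1 = '3'; at [9:11] match 'xx', group 1 = 'x'; at [11:16] match 'nnnnn', group 1 = 'n'; ….
Because there's exactly one group, `findall` drops the full match and keeps group 1 from each hit.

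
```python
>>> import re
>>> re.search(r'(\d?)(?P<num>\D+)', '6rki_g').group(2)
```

The match spans [0:6] → '6rki_g'.
Captured: group 1 = '6', group 2 = 'rki_g'.

'rki_g'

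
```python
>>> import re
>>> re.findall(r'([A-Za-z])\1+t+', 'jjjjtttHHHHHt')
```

The backreference `\1` re-matches whatever the first group consumed, character for character.
Scanning left to right: at [0:7] match 'jjjjttt', group 1 = 'j'; at [7:13] match 'HHHHHt', group 1 = 'H'.
One capturing group, so `findall` returns just the captured substring from each match — 2 in all.

['j', 'H']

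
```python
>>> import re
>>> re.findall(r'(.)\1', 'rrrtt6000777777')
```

['r', 't', '0', '7', '7', '7']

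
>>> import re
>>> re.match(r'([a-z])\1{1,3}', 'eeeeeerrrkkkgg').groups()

('e',)

The match spans [0:4] → 'eeee'.
Captured: group 1 = 'e'.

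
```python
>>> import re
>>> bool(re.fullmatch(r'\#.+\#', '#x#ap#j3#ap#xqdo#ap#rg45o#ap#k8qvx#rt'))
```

False

For `fullmatch`, every character of the input must be accounted for by the pattern.
Here the string isn't matched end-to-end, so the call returns None, and `bool(None)` is False.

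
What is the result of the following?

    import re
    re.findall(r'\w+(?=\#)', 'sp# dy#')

Because the assertion is zero-width, the text it checks is not consumed and won't appear in the result.
Matches: at [0:2] → 'sp'; at [4:6] → 'dy'.
Since nothing is captured, `findall` lists the 2 matched substrings directly.

['sp', 'dy']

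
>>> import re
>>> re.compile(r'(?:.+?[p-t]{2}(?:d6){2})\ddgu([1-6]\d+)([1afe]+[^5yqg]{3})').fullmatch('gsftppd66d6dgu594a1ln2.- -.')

None

Pattern: one or more of any character (lazy), then exactly 2 of a character in [p-t], then the literal 'd6' repeated 2 times (non-capturing group); then a digit, then the literal 'dgu'; then a character in [1-6], then one or more of a digit (captured); then one or more of one of [1afe], then exactly 3 of any character except [5yqg] (captured).
`fullmatch` succeeds only if the pattern covers the string from start to end.
Here there's no way to consume every character, so the call returns None.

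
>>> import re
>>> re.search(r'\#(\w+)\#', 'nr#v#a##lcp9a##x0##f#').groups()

The match spans [2:5] → '#v#'.
Captured: group 1 = 'v'.

('v',)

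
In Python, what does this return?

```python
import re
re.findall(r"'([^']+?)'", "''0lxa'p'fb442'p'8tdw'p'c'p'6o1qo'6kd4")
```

With a single group, `findall` returns only what that group captured — 5 items.

['0lxa', 'fb442', '8tdw', 'c', '6o1qo']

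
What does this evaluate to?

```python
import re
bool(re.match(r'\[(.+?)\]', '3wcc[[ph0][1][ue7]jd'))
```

False

`match` is anchored at position 0; if the pattern doesn't fit there, it returns None.
Here position 0 doesn't satisfy it, so the call returns None, and `bool(None)` is False.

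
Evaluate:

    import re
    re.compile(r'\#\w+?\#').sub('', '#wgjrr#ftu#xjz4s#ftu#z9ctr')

'ftuftu#z9ctr'

Matches: at [0:7] → '#wgjrr#'; at [10:17] → '#xjz4s#'.
`sub` substitutes '' at each match site.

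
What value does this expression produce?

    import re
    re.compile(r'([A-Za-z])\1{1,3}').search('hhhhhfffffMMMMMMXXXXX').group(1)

After group 1 captures some text, `\1` only succeeds where that same text appears again.
`re.search` tries every starting position until one works.
The match spans [0:4] → 'hhhh'.
Captured: group 1 = 'h'.

'h'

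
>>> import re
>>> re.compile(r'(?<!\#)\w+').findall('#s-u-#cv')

Because the assertion is negative and zero-width, positions next to the forbidden text are skipped.
Scanning left to right: at [3:4] → 'u'; at [7:8] → 'v'.
No capturing groups, so `findall` returns the 2 full match strings.

['u', 'v']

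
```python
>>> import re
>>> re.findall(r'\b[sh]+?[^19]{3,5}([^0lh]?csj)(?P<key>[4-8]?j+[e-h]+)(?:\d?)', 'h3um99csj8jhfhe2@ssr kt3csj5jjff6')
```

[('3csj', '5jjff')]

This matches a word boundary (`\b`, zero-width); then one or more of one of [sh] (lazy), then 3 to 5 of any character except [19]; then optionally any character except [0lh], then the literal 'csj' (captured); then optionally a character in [4-8], then one or more of the literal 'j', then one or more of a character in [e-h] (captured as 'key'); then optionally a digit (non-capturing group).
Multiple groups make `findall` return tuples — one 2-tuple for the one match.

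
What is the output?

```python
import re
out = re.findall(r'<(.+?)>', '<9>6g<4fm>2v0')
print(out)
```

['9', '4fm']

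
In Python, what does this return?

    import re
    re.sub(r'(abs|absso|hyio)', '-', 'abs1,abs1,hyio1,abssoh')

Branches in `(...|...)` are attempted left-to-right; the first branch that allows the whole pattern to succeed is taken.
Each match is replaced by '-'.

'-1,-1,-1,-soh'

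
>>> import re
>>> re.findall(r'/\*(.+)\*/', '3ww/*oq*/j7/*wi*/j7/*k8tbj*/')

['oq*/j7/*wi*/j7/*k8tbj']

Walking the string: at [3:28] match '/*oq*/j7/*wi*/j7/*k8tbj*/', group 1 = 'oq*/j7/*wi*/j7/*k8tbj'.
Because there's exactly one group, `findall` drops the full match and keeps group 1 from the one hit.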